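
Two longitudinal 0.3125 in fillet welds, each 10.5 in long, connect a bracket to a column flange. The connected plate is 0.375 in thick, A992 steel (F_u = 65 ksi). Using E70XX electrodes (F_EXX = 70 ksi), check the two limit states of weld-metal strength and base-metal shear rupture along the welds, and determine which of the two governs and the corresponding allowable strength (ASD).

t_e = 0.707 × 0.3125 = 0.2209 in; L = 21 in.
Weld metal: R_n/Ω = (1/2.0) × 0.6 × 70 × 0.2209 × 21 = 97.43 kip.
Base metal (shear rupture): R_n/Ω = (1/2.0) × 0.6 × 65 × 0.375 × 21 = 153.6 kip.
Governing: weld metal.

R_n/Ω ≈ 97.4 kip (weld metal governs)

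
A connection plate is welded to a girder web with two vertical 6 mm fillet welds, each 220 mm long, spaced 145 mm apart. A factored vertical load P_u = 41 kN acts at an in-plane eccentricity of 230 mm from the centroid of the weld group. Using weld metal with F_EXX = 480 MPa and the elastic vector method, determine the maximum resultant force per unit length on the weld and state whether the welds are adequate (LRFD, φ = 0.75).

f_max ≈ 364 N/mm; adequate

Total weld length L_w = 440 mm. Treat welds as unit-width lines.
Polar moment about centroid: J = 2[d³/12 + d(b/2)²] = 2[220³/12 + 220×72.5²] = 4087000 mm³.
Direct shear f_v = P/L_w = 41×10³ / 440 = 93.18 N/mm (vertical).
Torsion M = P·e = 41×10³ × 230 = 9430000 N·mm.
Critical point at (x, y) = (72.5, 110) from centroid. f_tx = M·y/J = 253.8 N/mm; f_ty = M·x/J = 167.3 N/mm.
Resultant f_max = √[f_tx² + (f_v + f_ty)²] = √[253.8² + (93.18 + 167.3)²] = 363.6 N/mm.
Capacity per unit length: φr_n = 0.75 × 0.6 × 480 × (0.707 × 6) = 916.3 N/mm.
363.6 ≤ 916.3 → adequate.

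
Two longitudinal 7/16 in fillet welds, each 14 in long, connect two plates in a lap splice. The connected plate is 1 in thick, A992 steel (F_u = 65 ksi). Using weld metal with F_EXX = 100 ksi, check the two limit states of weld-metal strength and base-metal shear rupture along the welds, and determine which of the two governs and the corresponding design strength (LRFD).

t_e = 0.707 × 0.4375 = 0.3093 in; L = 28 in.
Weld metal: φR_n = 0.75 × 0.6 × 100 × 0.3093 × 28 = 389.7 kip.
Base metal (shear rupture): φR_n = 0.75 × 0.6 × 65 × 1 × 28 = 819 kip.
Governing: weld metal.

φR_n ≈ 390 kip (weld metal governs)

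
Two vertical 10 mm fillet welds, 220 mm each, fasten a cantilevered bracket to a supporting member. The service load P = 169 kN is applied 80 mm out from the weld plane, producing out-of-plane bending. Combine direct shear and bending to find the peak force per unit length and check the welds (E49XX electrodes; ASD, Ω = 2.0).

f_max ≈ 922 N/mm; adequate

E49XX → F_EXX = 490 MPa.
L_w = 2 × 220 = 440 mm; section modulus (unit throat) S = 2 × L²/6 = 16130 mm².
Direct shear f_v = P/L_w = 169×10³/440 = 384.1 N/mm.
Moment M = P × e = 169×10³ × 80 = 13520000 N·mm; bending f_b = M/S = 838 N/mm.
f_max = √(f_v² + f_b²) = √(384.1² + 838²) = 921.8 N/mm.
r_n/Ω = (1/2.0) × 0.6 × 490 × (0.707 × 10) = 1039 N/mm → adequate.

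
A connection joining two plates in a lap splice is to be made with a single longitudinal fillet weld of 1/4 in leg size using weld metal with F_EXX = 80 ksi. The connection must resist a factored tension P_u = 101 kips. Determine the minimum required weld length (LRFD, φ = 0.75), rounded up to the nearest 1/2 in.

L = 16 in

Throat t_e = 0.707 × 0.25 = 0.1767 in.
φr_n = 0.75 × 0.6 × 80 × 0.1767 = 6.363 kips/in.
L_req = P_u / φr_n = 101 / 6.363 = 15.87 in total.
Round up → use L = 16 in.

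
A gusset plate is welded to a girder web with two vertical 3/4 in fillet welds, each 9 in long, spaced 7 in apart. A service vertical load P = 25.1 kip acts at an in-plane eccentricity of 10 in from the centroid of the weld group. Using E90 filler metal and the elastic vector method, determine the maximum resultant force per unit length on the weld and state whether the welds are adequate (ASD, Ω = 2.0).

E90XX → F_EXX = 90 ksi.
Total weld length L_w = 18 in. Treat welds as unit-width lines.
Polar moment about centroid: J = 2[d³/12 + d(b/2)²] = 2[9³/12 + 9×3.5²] = 342 in³.
Direct shear f_v = P/L_w = 25.1 / 18 = 1.394 kip/in (vertical).
Torsion M = P·e = 25.1 × 10 = 251 kip·in.
Critical point at (x, y) = (3.5, 4.5) from centroid. f_tx = M·y/J = 3.303 kip/in; f_ty = M·x/J = 2.569 kip/in.
Resultant f_max = √[f_tx² + (f_v + f_ty)²] = √[3.303² + (1.394 + 2.569)²] = 5.159 kip/in.
Capacity per unit length: r_n/Ω = (1/2.0) × 0.6 × 90 × (0.707 × 0.75) = 14.32 kip/in.
5.159 ≤ 14.32 → adequate.

f_max ≈ 5.16 kip/in; adequate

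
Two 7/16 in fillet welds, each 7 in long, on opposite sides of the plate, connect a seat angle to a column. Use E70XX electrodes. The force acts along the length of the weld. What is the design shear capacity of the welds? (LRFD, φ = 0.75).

φR_n ≈ 136 kip

E70XX → F_EXX = 70 ksi.
Effective throat t_e = 0.707 × 0.4375 = 0.3093 in.
Total length L = 14 in; A_we = 0.3093 × 14 = 4.33 in².
F_nw = 0.6 F_EXX = 0.6 × 70 = 42 ksi.
φR_n = 0.75 × 42 × 4.33 = 136.4 kip.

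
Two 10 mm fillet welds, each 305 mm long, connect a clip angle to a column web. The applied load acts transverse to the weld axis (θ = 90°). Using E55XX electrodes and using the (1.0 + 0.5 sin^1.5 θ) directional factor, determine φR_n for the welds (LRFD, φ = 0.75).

φR_n ≈ 1600 kN

E55XX → F_EXX = 550 MPa.
t_e = 0.707 × 10 = 7.07 mm; A_we = 7.07 × 610 = 4313 mm².
Directional factor: 1.0 + 0.5 sin^1.5(90°) = 1.5.
F_nw = 0.6 × 550 × 1.5 = 495 MPa.
φR_n = 0.75 × 495 × 4313 × 10⁻³ = 1601 kN.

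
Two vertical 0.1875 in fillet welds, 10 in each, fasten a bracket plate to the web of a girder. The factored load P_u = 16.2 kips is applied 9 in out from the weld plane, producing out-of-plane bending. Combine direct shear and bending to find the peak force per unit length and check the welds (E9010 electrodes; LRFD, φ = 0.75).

f_max ≈ 4.45 kip/in; adequate

E90XX → F_EXX = 90 ksi.
L_w = 2 × 10 = 20 in; section modulus (unit throat) S = 2 × L²/6 = 33.33 in².
Direct shear f_v = P/L_w = 16.2/20 = 0.81 kip/in.
Moment M = P × e = 16.2 × 9 = 145.8 kip·in; bending f_b = M/S = 4.374 kip/in.
f_max = √(f_v² + f_b²) = √(0.81² + 4.374²) = 4.448 kip/in.
φr_n = 0.75 × 0.6 × 90 × (0.707 × 0.1875) = 5.369 kip/in → adequate.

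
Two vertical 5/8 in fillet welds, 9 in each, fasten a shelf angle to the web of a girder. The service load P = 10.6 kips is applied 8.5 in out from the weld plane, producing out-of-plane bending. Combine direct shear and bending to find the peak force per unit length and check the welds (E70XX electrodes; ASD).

f_max ≈ 3.39 kip/in; adequate

E70XX → F_EXX = 70 ksi.
L_w = 2 × 9 = 18 in; section modulus (unit throat) S = 2 × L²/6 = 27 in².
Direct shear f_v = P/L_w = 10.6/18 = 0.5889 kip/in.
Moment M = P × e = 10.6 × 8.5 = 90.1 kip·in; bending f_b = M/S = 3.337 kip/in.
f_max = √(f_v² + f_b²) = √(0.5889² + 3.337²) = 3.389 kip/in.
r_n/Ω = (1/2.0) × 0.6 × 70 × (0.707 × 0.625) = 9.279 kip/in → adequate.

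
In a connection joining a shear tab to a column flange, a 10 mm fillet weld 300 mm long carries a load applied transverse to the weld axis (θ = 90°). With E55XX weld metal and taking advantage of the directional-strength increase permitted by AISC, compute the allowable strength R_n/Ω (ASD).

E55XX → F_EXX = 550 MPa.
t_e = 0.707 × 10 = 7.07 mm; A_we = 7.07 × 300 = 2121 mm².
Directional factor: 1.0 + 0.5 sin^1.5(90°) = 1.5.
F_nw = 0.6 × 550 × 1.5 = 495 MPa.
R_n/Ω = (495 × 2121) / 2.0 × 10⁻³ = 524.9 kN.

R_n/Ω ≈ 525 kN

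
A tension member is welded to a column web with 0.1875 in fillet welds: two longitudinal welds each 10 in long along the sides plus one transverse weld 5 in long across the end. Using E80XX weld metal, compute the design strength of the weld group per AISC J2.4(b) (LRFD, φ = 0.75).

E80XX → F_EXX = 80 ksi.
t_e = 0.707 × 0.1875 = 0.1326 in.
R_nwl = 0.6 × 80 × 0.1326 × 20 = 127.3 kips (longitudinal, 2 welds).
R_nwt = 0.6 × 80 × 0.1326 × 5 = 31.81 kips (transverse, base value).
(i) R_nwl + R_nwt = 159.1 kips; (ii) 0.85 R_nwl + 1.5 R_nwt = 155.9 kips.
R_n = max = 159.1 kips [governs: (i)]; φR_n = 119.3 kips.

φR_n ≈ 119 kips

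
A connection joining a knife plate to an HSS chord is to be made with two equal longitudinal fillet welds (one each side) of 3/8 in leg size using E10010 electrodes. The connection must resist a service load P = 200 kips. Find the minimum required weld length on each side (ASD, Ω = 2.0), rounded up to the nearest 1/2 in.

E100XX → F_EXX = 100 ksi.
Throat t_e = 0.707 × 0.375 = 0.2651 in.
r_n/Ω = (0.6 × 100 × 0.2651) / 2.0 = 7.954 kip/in.
L_req = P / (r_n/Ω) = 200 / 7.954 = 25.15 in total.
Per side: 25.15 / 2 = 12.57 in.
Round up → use L = 13 in on each side.

L = 13 in on each side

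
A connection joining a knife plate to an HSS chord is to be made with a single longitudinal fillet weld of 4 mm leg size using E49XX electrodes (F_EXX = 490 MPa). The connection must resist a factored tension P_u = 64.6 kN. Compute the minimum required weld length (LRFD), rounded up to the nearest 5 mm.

Throat t_e = 0.707 × 4 = 2.828 mm.
φr_n = 0.75 × 0.6 × 490 × 2.828 × 10⁻³ = 0.6236 kN/mm.
L_req = P_u / φr_n = 64.6 / 0.6236 = 103.6 mm total.
Round up → use L = 105 mm.

L = 105 mm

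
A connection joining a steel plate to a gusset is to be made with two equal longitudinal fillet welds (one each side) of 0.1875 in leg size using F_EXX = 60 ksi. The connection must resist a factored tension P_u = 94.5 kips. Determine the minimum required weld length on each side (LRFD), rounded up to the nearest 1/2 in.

Throat t_e = 0.707 × 0.1875 = 0.1326 in.
φr_n = 0.75 × 0.6 × 60 × 0.1326 = 3.579 kips/in.
L_req = P_u / φr_n = 94.5 / 3.579 = 26.4 in total.
Per side: 26.4 / 2 = 13.2 in.
Round up → use L = 13.5 in on each side.

L = 13.5 in on each side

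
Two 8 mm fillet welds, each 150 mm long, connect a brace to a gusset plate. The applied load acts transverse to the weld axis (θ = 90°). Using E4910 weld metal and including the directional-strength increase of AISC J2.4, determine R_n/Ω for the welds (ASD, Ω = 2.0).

E49XX → F_EXX = 490 MPa.
t_e = 0.707 × 8 = 5.656 mm; A_we = 5.656 × 300 = 1697 mm².
Directional factor: 1.0 + 0.5 sin^1.5(90°) = 1.5.
F_nw = 0.6 × 490 × 1.5 = 441 MPa.
R_n/Ω = (441 × 1697) / 2.0 × 10⁻³ = 374.1 kN.

R_n/Ω ≈ 374 kN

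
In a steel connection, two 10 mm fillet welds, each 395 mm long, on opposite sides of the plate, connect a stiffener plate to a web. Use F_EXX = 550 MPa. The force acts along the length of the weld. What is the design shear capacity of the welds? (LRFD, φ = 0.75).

Effective throat t_e = 0.707 × 10 = 7.07 mm.
Total length L = 790 mm; A_we = 7.07 × 790 = 5585 mm².
F_nw = 0.6 F_EXX = 0.6 × 550 = 330 MPa.
φR_n = 0.75 × 330 × 5585 × 10⁻³ = 1382 kN.

φR_n ≈ 1380 kN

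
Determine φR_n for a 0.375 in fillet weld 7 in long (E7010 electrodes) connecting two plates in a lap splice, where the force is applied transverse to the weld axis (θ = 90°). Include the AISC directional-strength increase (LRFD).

φR_n ≈ 87.7 kip

E70XX → F_EXX = 70 ksi.
t_e = 0.707 × 0.375 = 0.2651 in; A_we = 0.2651 × 7 = 1.856 in².
Directional factor: 1.0 + 0.5 sin^1.5(90°) = 1.5.
F_nw = 0.6 × 70 × 1.5 = 63 ksi.
φR_n = 0.75 × 63 × 1.856 = 87.69 kip.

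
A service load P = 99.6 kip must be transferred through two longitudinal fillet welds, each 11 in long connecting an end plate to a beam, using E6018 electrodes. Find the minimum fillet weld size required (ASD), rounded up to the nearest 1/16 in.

w = 3/8 in

E60XX → F_EXX = 60 ksi.
Total weld length L = 22 in.
Required throat t_e = P × Ω / (0.6 F_EXX × L) = 99.6 × 2.0 / (0.6 × 60 × 22) = 0.2515 in.
Required leg w = t_e / 0.707 = 0.3557 in → use 3/8 in.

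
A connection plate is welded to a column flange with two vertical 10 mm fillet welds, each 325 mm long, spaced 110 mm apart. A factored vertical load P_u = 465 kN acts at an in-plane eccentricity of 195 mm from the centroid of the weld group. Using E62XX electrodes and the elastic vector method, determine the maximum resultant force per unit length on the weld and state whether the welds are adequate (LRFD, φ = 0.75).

f_max ≈ 2350 N/mm; NOT adequate

E62XX → F_EXX = 620 MPa.
Total weld length L_w = 650 mm. Treat welds as unit-width lines.
Polar moment about centroid: J = 2[d³/12 + d(b/2)²] = 2[325³/12 + 325×55²] = 7688000 mm³.
Direct shear f_v = P/L_w = 465×10³ / 650 = 715.4 N/mm (vertical).
Torsion M = P·e = 465×10³ × 195 = 90675000 N·mm.
Critical point at (x, y) = (55, 162.5) from centroid. f_tx = M·y/J = 1917 N/mm; f_ty = M·x/J = 648.7 N/mm.
Resultant f_max = √[f_tx² + (f_v + f_ty)²] = √[1917² + (715.4 + 648.7)²] = 2353 N/mm.
Capacity per unit length: φr_n = 0.75 × 0.6 × 620 × (0.707 × 10) = 1973 N/mm.
2353 > 1973 → NOT adequate.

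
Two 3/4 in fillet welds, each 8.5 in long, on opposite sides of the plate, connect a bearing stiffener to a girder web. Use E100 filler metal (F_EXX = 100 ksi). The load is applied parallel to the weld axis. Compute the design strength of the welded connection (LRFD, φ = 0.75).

φR_n ≈ 406 kip

Effective throat t_e = 0.707 × 0.75 = 0.5302 in.
Total length L = 17 in; A_we = 0.5302 × 17 = 9.014 in².
F_nw = 0.6 F_EXX = 0.6 × 100 = 60 ksi.
φR_n = 0.75 × 60 × 9.014 = 405.6 kip.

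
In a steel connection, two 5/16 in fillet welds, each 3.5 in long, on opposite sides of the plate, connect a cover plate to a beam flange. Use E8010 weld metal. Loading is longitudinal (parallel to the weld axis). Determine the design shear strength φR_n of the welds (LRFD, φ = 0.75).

E80XX → F_EXX = 80 ksi.
Effective throat t_e = 0.707 × 0.3125 = 0.2209 in.
Total length L = 7 in; A_we = 0.2209 × 7 = 1.547 in².
F_nw = 0.6 F_EXX = 0.6 × 80 = 48 ksi.
φR_n = 0.75 × 48 × 1.547 = 55.68 kip.

φR_n ≈ 55.7 kip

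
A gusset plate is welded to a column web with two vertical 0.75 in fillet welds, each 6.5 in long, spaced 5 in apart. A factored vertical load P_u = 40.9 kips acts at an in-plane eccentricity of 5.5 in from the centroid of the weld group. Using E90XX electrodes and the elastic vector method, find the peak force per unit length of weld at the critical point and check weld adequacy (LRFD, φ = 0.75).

E90XX → F_EXX = 90 ksi.
Total weld length L_w = 13 in. Treat welds as unit-width lines.
Polar moment about centroid: J = 2[d³/12 + d(b/2)²] = 2[6.5³/12 + 6.5×2.5²] = 127 in³.
Direct shear f_v = P/L_w = 40.9 / 13 = 3.146 kip/in (vertical).
Torsion M = P·e = 40.9 × 5.5 = 224.95 kip·in.
Critical point at (x, y) = (2.5, 3.25) from centroid. f_tx = M·y/J = 5.756 kip/in; f_ty = M·x/J = 4.427 kip/in.
Resultant f_max = √[f_tx² + (f_v + f_ty)²] = √[5.756² + (3.146 + 4.427)²] = 9.512 kip/in.
Capacity per unit length: φr_n = 0.75 × 0.6 × 90 × (0.707 × 0.75) = 21.48 kip/in.
9.512 ≤ 21.48 → adequate.

f_max ≈ 9.51 kip/in; adequate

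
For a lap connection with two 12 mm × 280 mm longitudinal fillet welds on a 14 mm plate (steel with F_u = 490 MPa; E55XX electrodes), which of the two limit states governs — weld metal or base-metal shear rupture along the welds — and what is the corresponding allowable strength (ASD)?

E55XX → F_EXX = 550 MPa.
t_e = 0.707 × 12 = 8.484 mm; L = 560 mm.
Weld metal: R_n/Ω = (1/2.0) × 0.6 × 550 × 8.484 × 560 × 10⁻³ = 783.9 kN.
Base metal (shear rupture): R_n/Ω = (1/2.0) × 0.6 × 490 × 14 × 560 × 10⁻³ = 1152 kN.
Governing: weld metal.

R_n/Ω ≈ 784 kN (weld metal governs)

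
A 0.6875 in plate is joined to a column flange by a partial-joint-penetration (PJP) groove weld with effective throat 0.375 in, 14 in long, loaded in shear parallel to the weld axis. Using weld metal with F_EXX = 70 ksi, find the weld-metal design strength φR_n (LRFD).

Effective throat (given) t_e = 0.375 in.
A_we = 0.375 × 14 = 5.25 in².
F_nw = 0.6 F_EXX = 42 ksi.
φR_n = 0.75 × 42 × 5.25 = 165.4 kip.

φR_n ≈ 165 kip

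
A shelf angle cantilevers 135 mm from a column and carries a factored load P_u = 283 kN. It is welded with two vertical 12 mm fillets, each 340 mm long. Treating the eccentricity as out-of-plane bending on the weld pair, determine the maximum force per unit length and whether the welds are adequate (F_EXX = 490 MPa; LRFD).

f_max ≈ 1080 N/mm; adequate

L_w = 2 × 340 = 680 mm; section modulus (unit throat) S = 2 × L²/6 = 38530 mm².
Direct shear f_v = P/L_w = 283×10³/680 = 416.2 N/mm.
Moment M = P × e = 283×10³ × 135 = 38205000 N·mm; bending f_b = M/S = 991.5 N/mm.
f_max = √(f_v² + f_b²) = √(416.2² + 991.5²) = 1075 N/mm.
φr_n = 0.75 × 0.6 × 490 × (0.707 × 12) = 1871 N/mm → adequate.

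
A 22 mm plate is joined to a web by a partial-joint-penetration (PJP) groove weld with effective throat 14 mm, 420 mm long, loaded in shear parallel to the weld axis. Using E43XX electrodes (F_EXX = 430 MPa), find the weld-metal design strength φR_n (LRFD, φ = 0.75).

Effective throat (given) t_e = 14 mm.
A_we = 14 × 420 = 5880 mm².
F_nw = 0.6 F_EXX = 258 MPa.
φR_n = 0.75 × 258 × 5880 × 10⁻³ = 1138 kN.

φR_n ≈ 1140 kN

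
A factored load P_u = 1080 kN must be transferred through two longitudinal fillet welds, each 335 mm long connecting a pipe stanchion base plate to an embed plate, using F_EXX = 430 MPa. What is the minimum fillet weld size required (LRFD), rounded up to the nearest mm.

Total weld length L = 670 mm.
Required throat t_e = P_u / (φ × 0.6 F_EXX × L) = 1080 / (0.75 × 0.6 × 430 × 670 × 10⁻³) = 8.33 mm.
Required leg w = t_e / 0.707 = 11.78 mm → use 12 mm.

w = 12 mm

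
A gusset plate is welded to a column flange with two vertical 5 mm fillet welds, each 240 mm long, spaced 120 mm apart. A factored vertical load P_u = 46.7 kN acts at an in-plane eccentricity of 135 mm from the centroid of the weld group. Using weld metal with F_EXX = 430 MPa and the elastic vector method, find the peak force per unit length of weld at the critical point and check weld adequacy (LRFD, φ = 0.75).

Total weld length L_w = 480 mm. Treat welds as unit-width lines.
Polar moment about centroid: J = 2[d³/12 + d(b/2)²] = 2[240³/12 + 240×60²] = 4032000 mm³.
Direct shear f_v = P/L_w = 46.7×10³ / 480 = 97.29 N/mm (vertical).
Torsion M = P·e = 46.7×10³ × 135 = 6304500 N·mm.
Critical point at (x, y) = (60, 120) from centroid. f_tx = M·y/J = 187.6 N/mm; f_ty = M·x/J = 93.82 N/mm.
Resultant f_max = √[f_tx² + (f_v + f_ty)²] = √[187.6² + (97.29 + 93.82)²] = 267.8 N/mm.
Capacity per unit length: φr_n = 0.75 × 0.6 × 430 × (0.707 × 5) = 684 N/mm.
267.8 ≤ 684 → adequate.

f_max ≈ 268 N/mm; adequate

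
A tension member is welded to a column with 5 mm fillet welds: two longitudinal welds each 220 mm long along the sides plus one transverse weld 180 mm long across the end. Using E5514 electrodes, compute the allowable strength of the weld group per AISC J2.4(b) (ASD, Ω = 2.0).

R_n/Ω ≈ 376 kN

E55XX → F_EXX = 550 MPa.
t_e = 0.707 × 5 = 3.535 mm.
R_nwl = 0.6 × 550 × 3.535 × 440 × 10⁻³ = 513.3 kN (longitudinal, 2 welds).
R_nwt = 0.6 × 550 × 3.535 × 180 × 10⁻³ = 210 kN (transverse, base value).
(i) R_nwl + R_nwt = 723.3 kN; (ii) 0.85 R_nwl + 1.5 R_nwt = 751.3 kN.
R_n = max = 751.3 kN [governs: (ii)]; R_n/Ω = 375.6 kN.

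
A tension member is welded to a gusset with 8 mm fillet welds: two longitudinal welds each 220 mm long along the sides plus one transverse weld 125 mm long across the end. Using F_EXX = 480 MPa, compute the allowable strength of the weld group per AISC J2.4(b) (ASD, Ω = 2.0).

R_n/Ω ≈ 460 kN

t_e = 0.707 × 8 = 5.656 mm.
R_nwl = 0.6 × 480 × 5.656 × 440 × 10⁻³ = 716.7 kN (longitudinal, 2 welds).
R_nwt = 0.6 × 480 × 5.656 × 125 × 10⁻³ = 203.6 kN (transverse, base value).
(i) R_nwl + R_nwt = 920.3 kN; (ii) 0.85 R_nwl + 1.5 R_nwt = 914.6 kN.
R_n = max = 920.3 kN [governs: (i)]; R_n/Ω = 460.2 kN.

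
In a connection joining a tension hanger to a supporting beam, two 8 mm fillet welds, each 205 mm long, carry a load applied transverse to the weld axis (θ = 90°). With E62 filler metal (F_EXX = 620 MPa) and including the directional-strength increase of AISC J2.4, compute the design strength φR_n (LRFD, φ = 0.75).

t_e = 0.707 × 8 = 5.656 mm; A_we = 5.656 × 410 = 2319 mm².
Directional factor: 1.0 + 0.5 sin^1.5(90°) = 1.5.
F_nw = 0.6 × 620 × 1.5 = 558 MPa.
φR_n = 0.75 × 558 × 2319 × 10⁻³ = 970.5 kN.

φR_n ≈ 970 kN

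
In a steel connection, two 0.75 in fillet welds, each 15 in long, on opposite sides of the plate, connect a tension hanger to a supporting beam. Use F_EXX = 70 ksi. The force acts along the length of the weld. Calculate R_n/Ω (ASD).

R_n/Ω ≈ 334 kips

Effective throat t_e = 0.707 × 0.75 = 0.5302 in.
Total length L = 30 in; A_we = 0.5302 × 30 = 15.91 in².
F_nw = 0.6 F_EXX = 0.6 × 70 = 42 ksi.
R_n = 42 × 15.91 = 668.1 kips; R_n/Ω = 668.1/2.0 = 334.1 kips.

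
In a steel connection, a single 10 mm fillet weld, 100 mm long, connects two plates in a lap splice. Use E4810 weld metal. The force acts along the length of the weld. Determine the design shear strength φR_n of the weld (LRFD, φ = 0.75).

E48XX → F_EXX = 480 MPa.
Effective throat t_e = 0.707 × 10 = 7.07 mm.
Total length L = 100 mm; A_we = 7.07 × 100 = 707 mm².
F_nw = 0.6 F_EXX = 0.6 × 480 = 288 MPa.
φR_n = 0.75 × 288 × 707 × 10⁻³ = 152.7 kN.

φR_n ≈ 153 kN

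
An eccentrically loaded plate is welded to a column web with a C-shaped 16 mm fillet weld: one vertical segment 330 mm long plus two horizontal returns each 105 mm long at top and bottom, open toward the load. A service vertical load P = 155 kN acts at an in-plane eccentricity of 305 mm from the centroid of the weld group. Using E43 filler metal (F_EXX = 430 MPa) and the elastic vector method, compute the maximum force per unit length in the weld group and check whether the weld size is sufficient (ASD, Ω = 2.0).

f_max ≈ 1110 N/mm; adequate

Total weld length L_w = 540 mm. Treat welds as unit-width lines.
Centroid: x̄ = 2×105×52.5 / 540 = 20.42 mm from the vertical weld.
Polar moment about centroid: J = I_x + I_y = [330³/12 + 2×105×165²] + [330×20.42² + 2(105³/12 + 105×32.08²)] = 9259000 mm³.
Direct shear f_v = P/L_w = 155×10³ / 540 = 287 N/mm (vertical).
Torsion M = P·e = 155×10³ × 305 = 47275000 N·mm.
Critical point at (x, y) = (84.58, 165) from centroid. f_tx = M·y/J = 842.5 N/mm; f_ty = M·x/J = 431.9 N/mm.
Resultant f_max = √[f_tx² + (f_v + f_ty)²] = √[842.5² + (287 + 431.9)²] = 1108 N/mm.
Capacity per unit length: r_n/Ω = (1/2.0) × 0.6 × 430 × (0.707 × 16) = 1459 N/mm.
1108 ≤ 1459 → adequate.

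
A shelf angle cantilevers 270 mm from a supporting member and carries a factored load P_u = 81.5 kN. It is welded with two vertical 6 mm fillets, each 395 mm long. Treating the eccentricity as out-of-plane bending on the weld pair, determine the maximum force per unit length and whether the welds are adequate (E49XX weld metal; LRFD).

E49XX → F_EXX = 490 MPa.
L_w = 2 × 395 = 790 mm; section modulus (unit throat) S = 2 × L²/6 = 52010 mm².
Direct shear f_v = P/L_w = 81.5×10³/790 = 103.2 N/mm.
Moment M = P × e = 81.5×10³ × 270 = 22005000 N·mm; bending f_b = M/S = 423.1 N/mm.
f_max = √(f_v² + f_b²) = √(103.2² + 423.1²) = 435.5 N/mm.
φr_n = 0.75 × 0.6 × 490 × (0.707 × 6) = 935.4 N/mm → adequate.

f_max ≈ 436 N/mm; adequate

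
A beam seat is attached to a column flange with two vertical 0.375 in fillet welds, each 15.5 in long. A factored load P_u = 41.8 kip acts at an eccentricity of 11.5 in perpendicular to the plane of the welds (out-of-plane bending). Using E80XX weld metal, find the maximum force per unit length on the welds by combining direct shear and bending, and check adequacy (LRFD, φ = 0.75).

E80XX → F_EXX = 80 ksi.
L_w = 2 × 15.5 = 31 in; section modulus (unit throat) S = 2 × L²/6 = 80.08 in².
Direct shear f_v = P/L_w = 41.8/31 = 1.348 kip/in.
Moment M = P × e = 41.8 × 11.5 = 480.7 kip·in; bending f_b = M/S = 6.002 kip/in.
f_max = √(f_v² + f_b²) = √(1.348² + 6.002²) = 6.152 kip/in.
φr_n = 0.75 × 0.6 × 80 × (0.707 × 0.375) = 9.544 kip/in → adequate.

f_max ≈ 6.15 kip/in; adequate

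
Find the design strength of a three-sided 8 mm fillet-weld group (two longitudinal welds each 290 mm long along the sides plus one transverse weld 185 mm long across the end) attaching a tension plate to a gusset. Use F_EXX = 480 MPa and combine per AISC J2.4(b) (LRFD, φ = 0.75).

φR_n ≈ 941 kN

t_e = 0.707 × 8 = 5.656 mm.
R_nwl = 0.6 × 480 × 5.656 × 580 × 10⁻³ = 944.8 kN (longitudinal, 2 welds).
R_nwt = 0.6 × 480 × 5.656 × 185 × 10⁻³ = 301.4 kN (transverse, base value).
(i) R_nwl + R_nwt = 1246 kN; (ii) 0.85 R_nwl + 1.5 R_nwt = 1255 kN.
R_n = max = 1255 kN [governs: (ii)]; φR_n = 941.3 kN.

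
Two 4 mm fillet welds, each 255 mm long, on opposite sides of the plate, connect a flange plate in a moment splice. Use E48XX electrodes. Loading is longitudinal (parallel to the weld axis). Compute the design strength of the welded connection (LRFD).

φR_n ≈ 312 kN

E48XX → F_EXX = 480 MPa.
Effective throat t_e = 0.707 × 4 = 2.828 mm.
Total length L = 510 mm; A_we = 2.828 × 510 = 1442 mm².
F_nw = 0.6 F_EXX = 0.6 × 480 = 288 MPa.
φR_n = 0.75 × 288 × 1442 × 10⁻³ = 311.5 kN.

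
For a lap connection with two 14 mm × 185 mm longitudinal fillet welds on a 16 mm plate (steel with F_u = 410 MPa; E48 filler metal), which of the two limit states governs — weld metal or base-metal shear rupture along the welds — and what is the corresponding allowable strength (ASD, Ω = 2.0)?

E48XX → F_EXX = 480 MPa.
t_e = 0.707 × 14 = 9.898 mm; L = 370 mm.
Weld metal: R_n/Ω = (1/2.0) × 0.6 × 480 × 9.898 × 370 × 10⁻³ = 527.4 kN.
Base metal (shear rupture): R_n/Ω = (1/2.0) × 0.6 × 410 × 16 × 370 × 10⁻³ = 728.2 kN.
Governing: weld metal.

R_n/Ω ≈ 527 kN (weld metal governs)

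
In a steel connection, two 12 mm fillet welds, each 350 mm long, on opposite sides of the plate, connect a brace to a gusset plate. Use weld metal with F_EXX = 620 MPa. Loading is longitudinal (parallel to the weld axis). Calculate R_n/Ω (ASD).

Effective throat t_e = 0.707 × 12 = 8.484 mm.
Total length L = 700 mm; A_we = 8.484 × 700 = 5939 mm².
F_nw = 0.6 F_EXX = 0.6 × 620 = 372 MPa.
R_n = 372 × 5939 × 10⁻³ = 2209 kN; R_n/Ω = 2209/2.0 = 1105 kN.

R_n/Ω ≈ 1100 kN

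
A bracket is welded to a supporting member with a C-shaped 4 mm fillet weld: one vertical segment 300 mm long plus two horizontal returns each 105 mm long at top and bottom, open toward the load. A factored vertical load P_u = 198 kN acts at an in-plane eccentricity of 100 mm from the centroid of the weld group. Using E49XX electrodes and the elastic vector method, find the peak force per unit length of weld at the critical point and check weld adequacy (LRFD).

f_max ≈ 725 N/mm; NOT adequate

E49XX → F_EXX = 490 MPa.
Total weld length L_w = 510 mm. Treat welds as unit-width lines.
Centroid: x̄ = 2×105×52.5 / 510 = 21.62 mm from the vertical weld.
Polar moment about centroid: J = I_x + I_y = [300³/12 + 2×105×150²] + [300×21.62² + 2(105³/12 + 105×30.88²)] = 7508000 mm³.
Direct shear f_v = P/L_w = 198×10³ / 510 = 388.2 N/mm (vertical).
Torsion M = P·e = 198×10³ × 100 = 19800000 N·mm.
Critical point at (x, y) = (83.38, 150) from centroid. f_tx = M·y/J = 395.6 N/mm; f_ty = M·x/J = 219.9 N/mm.
Resultant f_max = √[f_tx² + (f_v + f_ty)²] = √[395.6² + (388.2 + 219.9)²] = 725.4 N/mm.
Capacity per unit length: φr_n = 0.75 × 0.6 × 490 × (0.707 × 4) = 623.6 N/mm.
725.4 > 623.6 → NOT adequate.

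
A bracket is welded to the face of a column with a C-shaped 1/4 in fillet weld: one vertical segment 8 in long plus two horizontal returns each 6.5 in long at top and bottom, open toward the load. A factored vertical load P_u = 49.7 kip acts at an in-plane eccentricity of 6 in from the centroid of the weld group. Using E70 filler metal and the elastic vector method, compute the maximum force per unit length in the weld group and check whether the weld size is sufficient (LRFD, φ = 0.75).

f_max ≈ 7.08 kip/in; NOT adequate

E70XX → F_EXX = 70 ksi.
Total weld length L_w = 21 in. Treat welds as unit-width lines.
Centroid: x̄ = 2×6.5×3.25 / 21 = 2.012 in from the vertical weld.
Polar moment about centroid: J = I_x + I_y = [8³/12 + 2×6.5×4²] + [8×2.012² + 2(6.5³/12 + 6.5×1.238²)] = 348.7 in³.
Direct shear f_v = P/L_w = 49.7 / 21 = 2.367 kip/in (vertical).
Torsion M = P·e = 49.7 × 6 = 298.2 kip·in.
Critical point at (x, y) = (4.488, 4) from centroid. f_tx = M·y/J = 3.42 kip/in; f_ty = M·x/J = 3.838 kip/in.
Resultant f_max = √[f_tx² + (f_v + f_ty)²] = √[3.42² + (2.367 + 3.838)²] = 7.085 kip/in.
Capacity per unit length: φr_n = 0.75 × 0.6 × 70 × (0.707 × 0.25) = 5.568 kip/in.
7.085 > 5.568 → NOT adequate.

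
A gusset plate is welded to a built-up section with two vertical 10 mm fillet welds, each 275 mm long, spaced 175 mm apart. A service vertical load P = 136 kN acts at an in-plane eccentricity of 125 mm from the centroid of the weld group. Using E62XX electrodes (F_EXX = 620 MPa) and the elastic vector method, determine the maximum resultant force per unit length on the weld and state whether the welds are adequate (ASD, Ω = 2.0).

Total weld length L_w = 550 mm. Treat welds as unit-width lines.
Polar moment about centroid: J = 2[d³/12 + d(b/2)²] = 2[275³/12 + 275×87.5²] = 7677000 mm³.
Direct shear f_v = P/L_w = 136×10³ / 550 = 247.3 N/mm (vertical).
Torsion M = P·e = 136×10³ × 125 = 17000000 N·mm.
Critical point at (x, y) = (87.5, 137.5) from centroid. f_tx = M·y/J = 304.5 N/mm; f_ty = M·x/J = 193.8 N/mm.
Resultant f_max = √[f_tx² + (f_v + f_ty)²] = √[304.5² + (247.3 + 193.8)²] = 535.9 N/mm.
Capacity per unit length: r_n/Ω = (1/2.0) × 0.6 × 620 × (0.707 × 10) = 1315 N/mm.
535.9 ≤ 1315 → adequate.

f_max ≈ 536 N/mm; adequate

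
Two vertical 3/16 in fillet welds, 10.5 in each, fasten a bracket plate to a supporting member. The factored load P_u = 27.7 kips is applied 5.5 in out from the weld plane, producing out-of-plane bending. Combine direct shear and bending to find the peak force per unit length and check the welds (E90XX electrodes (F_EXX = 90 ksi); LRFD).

L_w = 2 × 10.5 = 21 in; section modulus (unit throat) S = 2 × L²/6 = 36.75 in².
Direct shear f_v = P/L_w = 27.7/21 = 1.319 kip/in.
Moment M = P × e = 27.7 × 5.5 = 152.35 kip·in; bending f_b = M/S = 4.146 kip/in.
f_max = √(f_v² + f_b²) = √(1.319² + 4.146²) = 4.35 kip/in.
φr_n = 0.75 × 0.6 × 90 × (0.707 × 0.1875) = 5.369 kip/in → adequate.

f_max ≈ 4.35 kip/in; adequate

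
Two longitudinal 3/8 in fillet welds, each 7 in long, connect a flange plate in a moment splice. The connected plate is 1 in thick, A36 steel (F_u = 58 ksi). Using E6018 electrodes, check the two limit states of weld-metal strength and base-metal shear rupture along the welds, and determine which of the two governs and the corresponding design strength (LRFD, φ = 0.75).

E60XX → F_EXX = 60 ksi.
t_e = 0.707 × 0.375 = 0.2651 in; L = 14 in.
Weld metal: φR_n = 0.75 × 0.6 × 60 × 0.2651 × 14 = 100.2 kips.
Base metal (shear rupture): φR_n = 0.75 × 0.6 × 58 × 1 × 14 = 365.4 kips.
Governing: weld metal.

φR_n ≈ 100 kips (weld metal governs)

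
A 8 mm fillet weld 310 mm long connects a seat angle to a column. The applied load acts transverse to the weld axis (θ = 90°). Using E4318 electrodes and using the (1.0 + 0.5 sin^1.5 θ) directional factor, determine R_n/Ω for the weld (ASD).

R_n/Ω ≈ 339 kN

E43XX → F_EXX = 430 MPa.
t_e = 0.707 × 8 = 5.656 mm; A_we = 5.656 × 310 = 1753 mm².
Directional factor: 1.0 + 0.5 sin^1.5(90°) = 1.5.
F_nw = 0.6 × 430 × 1.5 = 387 MPa.
R_n/Ω = (387 × 1753) / 2.0 × 10⁻³ = 339.3 kN.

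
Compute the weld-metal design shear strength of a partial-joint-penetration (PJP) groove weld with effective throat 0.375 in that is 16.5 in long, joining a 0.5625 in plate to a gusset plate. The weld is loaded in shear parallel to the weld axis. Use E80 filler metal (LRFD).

E80XX → F_EXX = 80 ksi.
Effective throat (given) t_e = 0.375 in.
A_we = 0.375 × 16.5 = 6.188 in².
F_nw = 0.6 F_EXX = 48 ksi.
φR_n = 0.75 × 48 × 6.188 = 222.8 kips.

φR_n ≈ 223 kips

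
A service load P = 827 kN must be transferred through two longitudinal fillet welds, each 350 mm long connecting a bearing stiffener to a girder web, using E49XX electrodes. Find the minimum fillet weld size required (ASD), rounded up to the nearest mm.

E49XX → F_EXX = 490 MPa.
Total weld length L = 700 mm.
Required throat t_e = P × Ω / (0.6 F_EXX × L) = 827 × 2.0 / (0.6 × 490 × 700 × 10⁻³) = 8.037 mm.
Required leg w = t_e / 0.707 = 11.37 mm → use 12 mm.

w = 12 mm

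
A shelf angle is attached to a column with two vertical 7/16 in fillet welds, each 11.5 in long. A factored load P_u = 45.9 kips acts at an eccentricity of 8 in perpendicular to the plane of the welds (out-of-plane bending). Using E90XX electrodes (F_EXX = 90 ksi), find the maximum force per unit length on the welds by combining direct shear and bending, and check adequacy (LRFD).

L_w = 2 × 11.5 = 23 in; section modulus (unit throat) S = 2 × L²/6 = 44.08 in².
Direct shear f_v = P/L_w = 45.9/23 = 1.996 kip/in.
Moment M = P × e = 45.9 × 8 = 367.2 kip·in; bending f_b = M/S = 8.33 kip/in.
f_max = √(f_v² + f_b²) = √(1.996² + 8.33²) = 8.565 kip/in.
φr_n = 0.75 × 0.6 × 90 × (0.707 × 0.4375) = 12.53 kip/in → adequate.

f_max ≈ 8.57 kip/in; adequate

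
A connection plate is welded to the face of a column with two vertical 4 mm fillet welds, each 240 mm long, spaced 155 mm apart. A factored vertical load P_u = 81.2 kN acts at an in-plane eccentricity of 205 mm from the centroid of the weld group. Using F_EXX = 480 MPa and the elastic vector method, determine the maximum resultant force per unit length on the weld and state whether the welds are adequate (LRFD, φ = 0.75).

Total weld length L_w = 480 mm. Treat welds as unit-width lines.
Polar moment about centroid: J = 2[d³/12 + d(b/2)²] = 2[240³/12 + 240×77.5²] = 5187000 mm³.
Direct shear f_v = P/L_w = 81.2×10³ / 480 = 169.2 N/mm (vertical).
Torsion M = P·e = 81.2×10³ × 205 = 16646000 N·mm.
Critical point at (x, y) = (77.5, 120) from centroid. f_tx = M·y/J = 385.1 N/mm; f_ty = M·x/J = 248.7 N/mm.
Resultant f_max = √[f_tx² + (f_v + f_ty)²] = √[385.1² + (169.2 + 248.7)²] = 568.3 N/mm.
Capacity per unit length: φr_n = 0.75 × 0.6 × 480 × (0.707 × 4) = 610.8 N/mm.
568.3 ≤ 610.8 → adequate.

f_max ≈ 568 N/mm; adequate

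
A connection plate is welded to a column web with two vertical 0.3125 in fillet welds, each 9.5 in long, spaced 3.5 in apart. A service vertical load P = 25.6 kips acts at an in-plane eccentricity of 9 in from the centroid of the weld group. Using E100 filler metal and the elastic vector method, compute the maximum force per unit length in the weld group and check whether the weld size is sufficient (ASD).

E100XX → F_EXX = 100 ksi.
Total weld length L_w = 19 in. Treat welds as unit-width lines.
Polar moment about centroid: J = 2[d³/12 + d(b/2)²] = 2[9.5³/12 + 9.5×1.75²] = 201.1 in³.
Direct shear f_v = P/L_w = 25.6 / 19 = 1.347 kip/in (vertical).
Torsion M = P·e = 25.6 × 9 = 230.4 kip·in.
Critical point at (x, y) = (1.75, 4.75) from centroid. f_tx = M·y/J = 5.443 kip/in; f_ty = M·x/J = 2.005 kip/in.
Resultant f_max = √[f_tx² + (f_v + f_ty)²] = √[5.443² + (1.347 + 2.005)²] = 6.392 kip/in.
Capacity per unit length: r_n/Ω = (1/2.0) × 0.6 × 100 × (0.707 × 0.3125) = 6.628 kip/in.
6.392 ≤ 6.628 → adequate.

f_max ≈ 6.39 kip/in; adequate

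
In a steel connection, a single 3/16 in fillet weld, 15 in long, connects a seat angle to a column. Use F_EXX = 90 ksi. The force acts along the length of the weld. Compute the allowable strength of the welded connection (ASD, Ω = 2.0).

Effective throat t_e = 0.707 × 0.1875 = 0.1326 in.
Total length L = 15 in; A_we = 0.1326 × 15 = 1.988 in².
F_nw = 0.6 F_EXX = 0.6 × 90 = 54 ksi.
R_n = 54 × 1.988 = 107.4 kips; R_n/Ω = 107.4/2.0 = 53.69 kips.

R_n/Ω ≈ 53.7 kips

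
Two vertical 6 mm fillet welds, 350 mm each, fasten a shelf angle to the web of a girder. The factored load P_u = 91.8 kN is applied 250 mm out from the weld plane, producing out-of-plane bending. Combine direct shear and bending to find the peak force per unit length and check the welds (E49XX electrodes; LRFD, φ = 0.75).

f_max ≈ 577 N/mm; adequate

E49XX → F_EXX = 490 MPa.
L_w = 2 × 350 = 700 mm; section modulus (unit throat) S = 2 × L²/6 = 40830 mm².
Direct shear f_v = P/L_w = 91.8×10³/700 = 131.1 N/mm.
Moment M = P × e = 91.8×10³ × 250 = 22950000 N·mm; bending f_b = M/S = 562 N/mm.
f_max = √(f_v² + f_b²) = √(131.1² + 562²) = 577.1 N/mm.
φr_n = 0.75 × 0.6 × 490 × (0.707 × 6) = 935.4 N/mm → adequate.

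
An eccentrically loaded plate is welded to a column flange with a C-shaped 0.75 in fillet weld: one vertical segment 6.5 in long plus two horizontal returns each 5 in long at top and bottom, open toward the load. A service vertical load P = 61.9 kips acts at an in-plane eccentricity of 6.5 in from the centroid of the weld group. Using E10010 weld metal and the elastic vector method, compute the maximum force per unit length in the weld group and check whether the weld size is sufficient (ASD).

f_max ≈ 14 kip/in; adequate

E100XX → F_EXX = 100 ksi.
Total weld length L_w = 16.5 in. Treat welds as unit-width lines.
Centroid: x̄ = 2×5×2.5 / 16.5 = 1.515 in from the vertical weld.
Polar moment about centroid: J = I_x + I_y = [6.5³/12 + 2×5×3.25²] + [6.5×1.515² + 2(5³/12 + 5×0.9848²)] = 174 in³.
Direct shear f_v = P/L_w = 61.9 / 16.5 = 3.752 kip/in (vertical).
Torsion M = P·e = 61.9 × 6.5 = 402.35 kip·in.
Critical point at (x, y) = (3.485, 3.25) from centroid. f_tx = M·y/J = 7.517 kip/in; f_ty = M·x/J = 8.06 kip/in.
Resultant f_max = √[f_tx² + (f_v + f_ty)²] = √[7.517² + (3.752 + 8.06)²] = 14 kip/in.
Capacity per unit length: r_n/Ω = (1/2.0) × 0.6 × 100 × (0.707 × 0.75) = 15.91 kip/in.
14 ≤ 15.91 → adequate.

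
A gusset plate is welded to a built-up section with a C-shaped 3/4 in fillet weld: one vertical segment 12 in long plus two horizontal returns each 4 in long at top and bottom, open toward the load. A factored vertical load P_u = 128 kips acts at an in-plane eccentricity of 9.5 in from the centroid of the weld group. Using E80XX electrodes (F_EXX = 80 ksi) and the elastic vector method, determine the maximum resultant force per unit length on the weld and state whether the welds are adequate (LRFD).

f_max ≈ 21.7 kip/in; NOT adequate

Total weld length L_w = 20 in. Treat welds as unit-width lines.
Centroid: x̄ = 2×4×2 / 20 = 0.8 in from the vertical weld.
Polar moment about centroid: J = I_x + I_y = [12³/12 + 2×4×6²] + [12×0.8² + 2(4³/12 + 4×1.2²)] = 461.9 in³.
Direct shear f_v = P/L_w = 128 / 20 = 6.4 kip/in (vertical).
Torsion M = P·e = 128 × 9.5 = 1216 kip·in.
Critical point at (x, y) = (3.2, 6) from centroid. f_tx = M·y/J = 15.8 kip/in; f_ty = M·x/J = 8.425 kip/in.
Resultant f_max = √[f_tx² + (f_v + f_ty)²] = √[15.8² + (6.4 + 8.425)²] = 21.66 kip/in.
Capacity per unit length: φr_n = 0.75 × 0.6 × 80 × (0.707 × 0.75) = 19.09 kip/in.
21.66 > 19.09 → NOT adequate.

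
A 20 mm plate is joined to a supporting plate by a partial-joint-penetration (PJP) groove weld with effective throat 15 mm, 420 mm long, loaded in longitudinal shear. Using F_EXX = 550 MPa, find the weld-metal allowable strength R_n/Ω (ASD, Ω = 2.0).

Effective throat (given) t_e = 15 mm.
A_we = 15 × 420 = 6300 mm².
F_nw = 0.6 F_EXX = 330 MPa.
R_n/Ω = (330 × 6300) / 2.0 × 10⁻³ = 1040 kN.

R_n/Ω ≈ 1040 kN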